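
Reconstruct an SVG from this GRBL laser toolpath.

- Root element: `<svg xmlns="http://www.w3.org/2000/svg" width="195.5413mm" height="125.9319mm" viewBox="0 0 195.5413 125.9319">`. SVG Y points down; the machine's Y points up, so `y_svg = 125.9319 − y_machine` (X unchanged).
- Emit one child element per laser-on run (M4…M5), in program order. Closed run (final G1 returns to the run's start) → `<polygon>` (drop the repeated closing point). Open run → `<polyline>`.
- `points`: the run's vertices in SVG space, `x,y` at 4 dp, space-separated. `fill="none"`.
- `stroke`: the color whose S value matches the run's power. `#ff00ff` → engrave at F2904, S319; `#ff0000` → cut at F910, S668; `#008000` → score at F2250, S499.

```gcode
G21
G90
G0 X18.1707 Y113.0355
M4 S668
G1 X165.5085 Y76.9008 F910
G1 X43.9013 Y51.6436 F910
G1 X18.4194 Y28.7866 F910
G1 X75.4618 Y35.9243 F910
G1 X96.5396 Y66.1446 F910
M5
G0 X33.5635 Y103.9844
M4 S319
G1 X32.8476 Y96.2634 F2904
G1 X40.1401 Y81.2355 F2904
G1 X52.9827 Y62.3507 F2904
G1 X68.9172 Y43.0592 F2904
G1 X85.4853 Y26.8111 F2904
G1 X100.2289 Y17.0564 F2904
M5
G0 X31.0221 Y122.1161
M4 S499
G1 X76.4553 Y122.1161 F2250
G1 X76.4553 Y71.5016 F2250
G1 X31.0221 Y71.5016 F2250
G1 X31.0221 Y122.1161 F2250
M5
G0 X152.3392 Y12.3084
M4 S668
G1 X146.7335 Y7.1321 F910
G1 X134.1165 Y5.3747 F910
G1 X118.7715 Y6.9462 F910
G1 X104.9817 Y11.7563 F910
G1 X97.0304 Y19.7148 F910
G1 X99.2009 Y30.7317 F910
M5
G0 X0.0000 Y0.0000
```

<svg xmlns="http://www.w3.org/2000/svg" width="195.5413mm" height="125.9319mm" viewBox="0 0 195.5413 125.9319">
  <polyline points="18.1707,12.8964 165.5085,49.0311 43.9013,74.2883 18.4194,97.1453 75.4618,90.0076 96.5396,59.7873" fill="none" stroke="#ff0000"/>
  <polyline points="33.5635,21.9475 32.8476,29.6685 40.1401,44.6964 52.9827,63.5812 68.9172,82.8727 85.4853,99.1208 100.2289,108.8755" fill="none" stroke="#ff00ff"/>
  <polygon points="31.0221,3.8158 76.4553,3.8158 76.4553,54.4303 31.0221,54.4303" fill="none" stroke="#008000"/>
  <polyline points="152.3392,113.6235 146.7335,118.7998 134.1165,120.5572 118.7715,118.9857 104.9817,114.1756 97.0304,106.2171 99.2009,95.2002" fill="none" stroke="#ff0000"/>
</svg>

y_svg = 125.9319 − y_m.

[1] S668→`#ff0000` (cut); open run; points: 18.1707,12.8964 165.5085,49.0311 43.9013,74.2883 18.4194,97.1453 75.4618,90.0076 96.5396,59.7873

[2] S319→`#ff00ff` (engrave); open run; points: 33.5635,21.9475 32.8476,29.6685 40.1401,44.6964 52.9827,63.5812 68.9172,82.8727 85.4853,99.1208 100.2289,108.8755

[3] S499→`#008000` (score); closed run; points: 31.0221,3.8158 76.4553,3.8158 76.4553,54.4303 31.0221,54.4303

[4] S668→`#ff0000` (cut); open run; points: 152.3392,113.6235 146.7335,118.7998 134.1165,120.5572 118.7715,118.9857 104.9817,114.1756 97.0304,106.2171 99.2009,95.2002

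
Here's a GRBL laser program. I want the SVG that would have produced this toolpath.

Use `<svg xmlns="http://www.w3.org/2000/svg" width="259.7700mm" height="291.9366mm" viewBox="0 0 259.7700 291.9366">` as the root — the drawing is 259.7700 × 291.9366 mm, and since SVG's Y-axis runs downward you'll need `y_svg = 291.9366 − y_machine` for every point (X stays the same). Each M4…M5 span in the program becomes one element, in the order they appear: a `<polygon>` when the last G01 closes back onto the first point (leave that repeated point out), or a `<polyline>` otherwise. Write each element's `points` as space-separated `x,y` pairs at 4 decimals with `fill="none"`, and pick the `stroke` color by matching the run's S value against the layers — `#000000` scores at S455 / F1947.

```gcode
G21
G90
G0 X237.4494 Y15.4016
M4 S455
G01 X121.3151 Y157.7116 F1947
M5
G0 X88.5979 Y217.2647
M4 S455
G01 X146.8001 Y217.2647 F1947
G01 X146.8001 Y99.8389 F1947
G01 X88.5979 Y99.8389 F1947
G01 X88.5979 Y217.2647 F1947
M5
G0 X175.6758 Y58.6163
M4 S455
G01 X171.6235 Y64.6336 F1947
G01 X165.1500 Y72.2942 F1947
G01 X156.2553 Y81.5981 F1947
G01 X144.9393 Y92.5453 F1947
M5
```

Each laser-on run becomes one SVG element. Flip Y back into SVG space with y_svg = 291.9366 − y_machine. Every run uses S455, so all elements get stroke `#000000` (score).

Run 1: The run is open, so emit a `<polyline>` with points (Y-flipped): 237.4494,276.5350 121.3151,134.2250.

Run 2: The run returns to its start, so emit a `<polygon>` with points (Y-flipped): 88.5979,74.6719 146.8001,74.6719 146.8001,192.0977 88.5979,192.0977.

Run 3: The run is open, so emit a `<polyline>` with points (Y-flipped): 175.6758,233.3203 171.6235,227.3030 165.1500,219.6424 156.2553,210.3385 144.9393,199.3913.

<svg xmlns="http://www.w3.org/2000/svg" width="259.7700mm" height="291.9366mm" viewBox="0 0 259.7700 291.9366">
  <polyline points="237.4494,276.5350 121.3151,134.2250" fill="none" stroke="#000000"/>
  <polygon points="88.5979,74.6719 146.8001,74.6719 146.8001,192.0977 88.5979,192.0977" fill="none" stroke="#000000"/>
  <polyline points="175.6758,233.3203 171.6235,227.3030 165.1500,219.6424 156.2553,210.3385 144.9393,199.3913" fill="none" stroke="#000000"/>
</svg>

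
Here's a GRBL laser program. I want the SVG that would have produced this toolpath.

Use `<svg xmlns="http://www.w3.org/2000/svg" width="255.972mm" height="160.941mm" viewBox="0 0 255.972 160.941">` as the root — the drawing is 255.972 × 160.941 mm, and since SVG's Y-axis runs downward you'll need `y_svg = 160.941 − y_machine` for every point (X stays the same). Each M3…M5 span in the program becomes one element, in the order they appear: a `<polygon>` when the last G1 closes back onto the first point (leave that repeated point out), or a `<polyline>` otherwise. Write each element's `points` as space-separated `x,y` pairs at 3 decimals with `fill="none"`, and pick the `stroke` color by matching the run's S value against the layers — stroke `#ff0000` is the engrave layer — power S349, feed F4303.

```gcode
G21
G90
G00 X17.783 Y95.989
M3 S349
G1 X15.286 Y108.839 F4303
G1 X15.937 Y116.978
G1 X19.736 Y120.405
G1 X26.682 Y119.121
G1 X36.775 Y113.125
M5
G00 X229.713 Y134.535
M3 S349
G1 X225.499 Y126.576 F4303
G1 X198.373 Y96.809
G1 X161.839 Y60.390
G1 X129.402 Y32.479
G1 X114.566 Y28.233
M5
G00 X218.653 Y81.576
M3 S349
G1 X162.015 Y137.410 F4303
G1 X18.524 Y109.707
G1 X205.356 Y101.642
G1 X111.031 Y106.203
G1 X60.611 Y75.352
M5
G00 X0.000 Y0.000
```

y_svg = 160.941 − y_m. Every run uses S349, so all elements get stroke `#ff0000` (engrave).

[1] open run; points: 17.783,64.952 15.286,52.102 15.937,43.963 19.736,40.536 26.682,41.820 36.775,47.816

[2] open run; points: 229.713,26.406 225.499,34.365 198.373,64.132 161.839,100.551 129.402,128.462 114.566,132.708

[3] open run; points: 218.653,79.365 162.015,23.531 18.524,51.234 205.356,59.299 111.031,54.738 60.611,85.589

<svg xmlns="http://www.w3.org/2000/svg" width="255.972mm" height="160.941mm" viewBox="0 0 255.972 160.941">
  <polyline points="17.783,64.952 15.286,52.102 15.937,43.963 19.736,40.536 26.682,41.820 36.775,47.816" fill="none" stroke="#ff0000"/>
  <polyline points="229.713,26.406 225.499,34.365 198.373,64.132 161.839,100.551 129.402,128.462 114.566,132.708" fill="none" stroke="#ff0000"/>
  <polyline points="218.653,79.365 162.015,23.531 18.524,51.234 205.356,59.299 111.031,54.738 60.611,85.589" fill="none" stroke="#ff0000"/>
</svg>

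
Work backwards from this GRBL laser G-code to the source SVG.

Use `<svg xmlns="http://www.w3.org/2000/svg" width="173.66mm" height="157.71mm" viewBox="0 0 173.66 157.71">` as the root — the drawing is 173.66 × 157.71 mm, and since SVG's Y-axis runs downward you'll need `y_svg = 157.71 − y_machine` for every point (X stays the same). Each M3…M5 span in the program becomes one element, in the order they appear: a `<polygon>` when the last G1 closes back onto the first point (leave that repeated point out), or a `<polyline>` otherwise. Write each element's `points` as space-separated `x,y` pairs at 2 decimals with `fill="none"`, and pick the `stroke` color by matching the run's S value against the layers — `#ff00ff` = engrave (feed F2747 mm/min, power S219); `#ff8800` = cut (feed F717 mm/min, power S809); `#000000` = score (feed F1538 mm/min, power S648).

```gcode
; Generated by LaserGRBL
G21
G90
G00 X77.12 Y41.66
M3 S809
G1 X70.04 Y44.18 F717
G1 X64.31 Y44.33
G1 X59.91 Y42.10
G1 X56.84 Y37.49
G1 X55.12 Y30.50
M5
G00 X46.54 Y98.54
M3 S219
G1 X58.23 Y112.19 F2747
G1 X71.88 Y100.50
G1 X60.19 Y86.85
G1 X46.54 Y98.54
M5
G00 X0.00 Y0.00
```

Machine Y-up, SVG Y-down with viewBox height 157.71, so y_svg = 157.71 − y_machine; X carries over.

Run 1: S809 ⇒ cut layer `#ff8800`. The run is open, so emit a `<polyline>` with points (Y-flipped): 77.12,116.05 70.04,113.53 64.31,113.38 59.91,115.61 56.84,120.22 55.12,127.21.

Run 2: power S219 maps to stroke `#ff00ff` (engrave). The run returns to its start, so emit a `<polygon>` with points (Y-flipped): 46.54,59.17 58.23,45.52 71.88,57.21 60.19,70.86.

<svg xmlns="http://www.w3.org/2000/svg" width="173.66mm" height="157.71mm" viewBox="0 0 173.66 157.71">
  <polyline points="77.12,116.05 70.04,113.53 64.31,113.38 59.91,115.61 56.84,120.22 55.12,127.21" fill="none" stroke="#ff8800"/>
  <polygon points="46.54,59.17 58.23,45.52 71.88,57.21 60.19,70.86" fill="none" stroke="#ff00ff"/>
</svg>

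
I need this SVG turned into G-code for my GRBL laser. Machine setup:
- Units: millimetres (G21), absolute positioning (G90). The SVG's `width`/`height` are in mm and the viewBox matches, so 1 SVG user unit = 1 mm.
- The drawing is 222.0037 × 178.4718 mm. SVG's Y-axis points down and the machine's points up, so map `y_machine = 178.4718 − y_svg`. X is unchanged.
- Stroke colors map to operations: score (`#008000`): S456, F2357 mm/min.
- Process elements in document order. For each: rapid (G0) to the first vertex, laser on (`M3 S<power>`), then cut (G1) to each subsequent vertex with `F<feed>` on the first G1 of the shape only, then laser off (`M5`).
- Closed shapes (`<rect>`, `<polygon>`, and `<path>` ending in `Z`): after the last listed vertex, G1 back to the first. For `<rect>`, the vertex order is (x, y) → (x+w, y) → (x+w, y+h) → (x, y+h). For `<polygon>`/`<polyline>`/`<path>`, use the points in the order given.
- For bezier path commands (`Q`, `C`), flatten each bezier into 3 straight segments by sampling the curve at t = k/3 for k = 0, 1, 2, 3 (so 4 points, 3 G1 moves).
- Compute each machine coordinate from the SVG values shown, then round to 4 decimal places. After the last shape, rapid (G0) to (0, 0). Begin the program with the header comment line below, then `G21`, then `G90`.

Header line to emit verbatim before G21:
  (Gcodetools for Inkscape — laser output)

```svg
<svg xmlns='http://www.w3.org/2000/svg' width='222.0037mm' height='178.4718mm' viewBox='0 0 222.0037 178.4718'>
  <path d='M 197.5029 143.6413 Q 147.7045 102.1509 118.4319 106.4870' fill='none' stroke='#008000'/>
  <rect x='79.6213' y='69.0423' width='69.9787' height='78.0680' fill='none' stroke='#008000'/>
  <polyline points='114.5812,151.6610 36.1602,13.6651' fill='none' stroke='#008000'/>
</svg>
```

1 u = 1 mm; y_m = 178.4718 − y.

[1] `<path>` quadratic bezier, #008000→score S456 F2357: (197.5029,34.8305) → (166.5846,57.3989) → (140.2276,69.7837) → (118.4319,71.9848)

[2] `<rect>` rectangle, #008000→score S456 F2357: (79.6213,109.4295) → (149.6000,109.4295) → (149.6000,31.3615) → (79.6213,31.3615) → (79.6213,109.4295) (closed)

[3] `<polyline>` line segment, #008000→score S456 F2357: (114.5812,26.8108) → (36.1602,164.8067)

(Gcodetools for Inkscape — laser output)
G21
G90
G0 X197.5029 Y34.8305
M3 S456
G1 X166.5846 Y57.3989 F2357
G1 X140.2276 Y69.7837
G1 X118.4319 Y71.9848
M5
G0 X79.6213 Y109.4295
M3 S456
G1 X149.6000 Y109.4295 F2357
G1 X149.6000 Y31.3615
G1 X79.6213 Y31.3615
G1 X79.6213 Y109.4295
M5
G0 X114.5812 Y26.8108
M3 S456
G1 X36.1602 Y164.8067 F2357
M5
G0 X0.0000 Y0.0000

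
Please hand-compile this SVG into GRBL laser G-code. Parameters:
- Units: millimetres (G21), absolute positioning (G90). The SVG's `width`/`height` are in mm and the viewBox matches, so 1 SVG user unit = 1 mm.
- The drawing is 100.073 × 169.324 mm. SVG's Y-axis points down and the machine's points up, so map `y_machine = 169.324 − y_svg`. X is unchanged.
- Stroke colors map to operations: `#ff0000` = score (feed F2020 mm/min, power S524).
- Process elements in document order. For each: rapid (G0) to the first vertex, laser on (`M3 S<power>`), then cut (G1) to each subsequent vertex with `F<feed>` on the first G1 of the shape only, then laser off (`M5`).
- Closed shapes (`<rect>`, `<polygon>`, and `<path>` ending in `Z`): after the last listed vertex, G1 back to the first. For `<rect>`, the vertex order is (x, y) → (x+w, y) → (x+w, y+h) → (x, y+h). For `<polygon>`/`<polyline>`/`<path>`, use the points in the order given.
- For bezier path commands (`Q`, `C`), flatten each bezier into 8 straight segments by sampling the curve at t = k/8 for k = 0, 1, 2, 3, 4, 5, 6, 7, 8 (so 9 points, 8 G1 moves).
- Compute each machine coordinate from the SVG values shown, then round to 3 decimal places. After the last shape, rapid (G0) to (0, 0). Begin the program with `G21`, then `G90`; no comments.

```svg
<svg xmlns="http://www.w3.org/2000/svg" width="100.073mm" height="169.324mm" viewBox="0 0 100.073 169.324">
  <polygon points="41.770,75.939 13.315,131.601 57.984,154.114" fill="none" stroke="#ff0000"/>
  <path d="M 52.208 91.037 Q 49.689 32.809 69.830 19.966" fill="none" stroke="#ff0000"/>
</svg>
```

viewBox `0 0 100.073 169.324` with mm width/height → 1 unit = 1 mm. Flip: y_m = 169.324 − y_svg.

**Shape 1** — `<polygon>` closed polygon, stroke `#ff0000` → score (S524, F2020). Machine vertices: (41.770,93.385) → (13.315,37.723) → (57.984,15.210) → (41.770,93.385). Closed: final G1 returns to the first vertex.

**Shape 2** — `<path>` quadratic bezier, stroke `#ff0000` → score (S524, F2020). Control points (SVG): P0=(52.208,91.037), P1=(49.689,32.809), P2=(69.830,19.966); sampled at t=k/8. Machine vertices: (52.208,78.287) → (51.932,92.135) → (52.365,104.564) → (53.505,115.576) → (55.354,125.169) → (57.911,133.343) → (61.176,140.100) → (65.149,145.438) → (69.830,149.358). Open path.

G21
G90
G0 X41.770 Y93.385
M3 S524
G1 X13.315 Y37.723 F2020
G1 X57.984 Y15.210
G1 X41.770 Y93.385
M5
G0 X52.208 Y78.287
M3 S524
G1 X51.932 Y92.135 F2020
G1 X52.365 Y104.564
G1 X53.505 Y115.576
G1 X55.354 Y125.169
G1 X57.911 Y133.343
G1 X61.176 Y140.100
G1 X65.149 Y145.438
G1 X69.830 Y149.358
M5
G0 X0.000 Y0.000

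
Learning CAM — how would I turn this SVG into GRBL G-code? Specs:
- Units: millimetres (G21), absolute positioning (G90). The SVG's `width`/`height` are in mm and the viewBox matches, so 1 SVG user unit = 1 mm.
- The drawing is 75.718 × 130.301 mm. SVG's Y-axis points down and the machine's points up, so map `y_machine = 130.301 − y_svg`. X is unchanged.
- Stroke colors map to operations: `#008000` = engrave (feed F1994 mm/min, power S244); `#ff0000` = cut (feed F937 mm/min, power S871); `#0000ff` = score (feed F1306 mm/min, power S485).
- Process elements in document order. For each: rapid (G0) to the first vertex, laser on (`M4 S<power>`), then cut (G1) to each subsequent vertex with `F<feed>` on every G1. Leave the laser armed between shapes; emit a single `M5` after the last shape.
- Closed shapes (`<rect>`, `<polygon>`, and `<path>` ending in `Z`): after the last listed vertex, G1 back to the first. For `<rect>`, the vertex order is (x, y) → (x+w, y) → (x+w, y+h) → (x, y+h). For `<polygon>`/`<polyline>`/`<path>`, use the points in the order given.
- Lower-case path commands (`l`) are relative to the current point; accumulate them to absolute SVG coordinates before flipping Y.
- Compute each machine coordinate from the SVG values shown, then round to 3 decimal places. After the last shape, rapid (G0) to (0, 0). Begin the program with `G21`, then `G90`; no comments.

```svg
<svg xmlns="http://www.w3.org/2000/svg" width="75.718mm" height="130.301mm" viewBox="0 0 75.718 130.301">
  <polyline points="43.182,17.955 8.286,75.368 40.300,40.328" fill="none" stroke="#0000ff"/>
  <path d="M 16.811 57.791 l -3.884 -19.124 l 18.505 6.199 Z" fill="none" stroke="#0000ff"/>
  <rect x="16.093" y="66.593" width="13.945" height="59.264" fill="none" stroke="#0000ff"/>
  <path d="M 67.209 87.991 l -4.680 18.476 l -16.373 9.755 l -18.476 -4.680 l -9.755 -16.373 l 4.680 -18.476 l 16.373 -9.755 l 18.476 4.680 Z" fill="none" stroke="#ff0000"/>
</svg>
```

Since the viewBox matches the mm dimensions, user units are millimetres directly. The only transform is the Y-flip y_m = 130.301 − y_svg.

Shape 1 is a open polyline drawn with `<polyline>`. Its stroke #0000ff means score at S485, F1306. After flipping Y the toolpath is (43.182,112.346) → (8.286,54.933) → (40.300,89.973).

Shape 2 is a regular polygon drawn with `<path>`. Its stroke #0000ff means score at S485, F1306. After flipping Y the toolpath is (16.811,72.510) → (12.927,91.634) → (31.432,85.435) → (16.811,72.510), returning to the start.

Shape 3 is a rectangle drawn with `<rect>`. Its stroke #0000ff means score at S485, F1306. After flipping Y the toolpath is (16.093,63.708) → (30.038,63.708) → (30.038,4.444) → (16.093,4.444) → (16.093,63.708), returning to the start.

Shape 4 is a regular polygon drawn with `<path>`. Its stroke #ff0000 means cut at S871, F937. After flipping Y the toolpath is (67.209,42.310) → (62.529,23.834) → (46.156,14.079) → (27.680,18.759) → (17.925,35.132) → (22.605,53.608) → (38.978,63.363) → (57.454,58.683) → (67.209,42.310), returning to the start.

G21
G90
G0 X43.182 Y112.346
M4 S485
G1 X8.286 Y54.933 F1306
G1 X40.300 Y89.973 F1306
G0 X16.811 Y72.510
M4 S485
G1 X12.927 Y91.634 F1306
G1 X31.432 Y85.435 F1306
G1 X16.811 Y72.510 F1306
G0 X16.093 Y63.708
M4 S485
G1 X30.038 Y63.708 F1306
G1 X30.038 Y4.444 F1306
G1 X16.093 Y4.444 F1306
G1 X16.093 Y63.708 F1306
G0 X67.209 Y42.310
M4 S871
G1 X62.529 Y23.834 F937
G1 X46.156 Y14.079 F937
G1 X27.680 Y18.759 F937
G1 X17.925 Y35.132 F937
G1 X22.605 Y53.608 F937
G1 X38.978 Y63.363 F937
G1 X57.454 Y58.683 F937
G1 X67.209 Y42.310 F937
M5
G0 X0.000 Y0.000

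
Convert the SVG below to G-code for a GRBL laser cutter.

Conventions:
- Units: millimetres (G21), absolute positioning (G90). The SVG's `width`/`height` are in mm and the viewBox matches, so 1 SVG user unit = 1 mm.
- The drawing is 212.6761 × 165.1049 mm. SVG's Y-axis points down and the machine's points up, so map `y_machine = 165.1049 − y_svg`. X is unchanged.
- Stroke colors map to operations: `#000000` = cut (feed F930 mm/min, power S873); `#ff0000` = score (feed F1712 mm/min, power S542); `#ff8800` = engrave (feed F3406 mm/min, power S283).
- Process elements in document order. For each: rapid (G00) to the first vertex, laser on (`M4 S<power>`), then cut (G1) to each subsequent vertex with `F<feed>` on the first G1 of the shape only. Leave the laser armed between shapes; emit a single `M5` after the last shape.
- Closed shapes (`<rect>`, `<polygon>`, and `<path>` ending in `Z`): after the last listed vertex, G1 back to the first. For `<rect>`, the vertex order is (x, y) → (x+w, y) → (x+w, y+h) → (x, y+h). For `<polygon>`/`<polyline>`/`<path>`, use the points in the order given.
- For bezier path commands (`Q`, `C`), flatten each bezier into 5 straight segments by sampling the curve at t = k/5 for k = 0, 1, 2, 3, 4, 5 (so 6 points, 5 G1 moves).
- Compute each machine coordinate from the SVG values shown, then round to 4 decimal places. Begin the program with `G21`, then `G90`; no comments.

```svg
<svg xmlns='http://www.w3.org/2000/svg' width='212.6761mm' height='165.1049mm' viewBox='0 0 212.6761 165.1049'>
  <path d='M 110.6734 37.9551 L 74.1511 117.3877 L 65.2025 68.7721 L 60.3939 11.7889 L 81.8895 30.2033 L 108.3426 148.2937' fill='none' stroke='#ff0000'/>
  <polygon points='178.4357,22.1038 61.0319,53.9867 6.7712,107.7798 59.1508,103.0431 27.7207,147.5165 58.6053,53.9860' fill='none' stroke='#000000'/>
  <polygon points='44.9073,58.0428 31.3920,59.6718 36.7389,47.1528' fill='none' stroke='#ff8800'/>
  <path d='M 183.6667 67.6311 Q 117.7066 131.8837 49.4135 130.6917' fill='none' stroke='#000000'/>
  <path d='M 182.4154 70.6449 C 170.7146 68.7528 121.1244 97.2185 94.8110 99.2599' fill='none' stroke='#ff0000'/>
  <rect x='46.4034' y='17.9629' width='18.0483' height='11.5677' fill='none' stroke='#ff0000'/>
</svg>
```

G21
G90
G00 X110.6734 Y127.1498
M4 S542
G1 X74.1511 Y47.7172 F1712
G1 X65.2025 Y96.3328
G1 X60.3939 Y153.3160
G1 X81.8895 Y134.9016
G1 X108.3426 Y16.8112
G00 X178.4357 Y143.0011
M4 S873
G1 X61.0319 Y111.1182 F930
G1 X6.7712 Y57.3251
G1 X59.1508 Y62.0618
G1 X27.7207 Y17.5884
G1 X58.6053 Y111.1189
G1 X178.4357 Y143.0011
G00 X44.9073 Y107.0621
M4 S283
G1 X31.3920 Y105.4331 F3406
G1 X36.7389 Y117.9521
G1 X44.9073 Y107.0621
G00 X183.6667 Y97.4738
M4 S873
G1 X157.1893 Y74.3905 F930
G1 X130.5253 Y56.5429
G1 X103.6747 Y43.9307
G1 X76.6374 Y36.5542
G1 X49.4135 Y34.4132
G00 X182.4154 Y94.4600
M4 S542
G1 X171.3375 Y92.4066 F1712
G1 X154.1022 Y85.7928
G1 X133.6453 Y77.3443
G1 X112.9029 Y69.7865
G1 X94.8110 Y65.8450
G00 X46.4034 Y147.1420
M4 S542
G1 X64.4517 Y147.1420 F1712
G1 X64.4517 Y135.5743
G1 X46.4034 Y135.5743
G1 X46.4034 Y147.1420
M5

viewBox `0 0 212.6761 165.1049` with mm width/height → 1 unit = 1 mm. Flip: y_m = 165.1049 − y_svg.

**Shape 1** — `<path>` open polyline, stroke `#ff0000` → score (S542, F1712). Machine vertices: (110.6734,127.1498) → (74.1511,47.7172) → (65.2025,96.3328) → (60.3939,153.3160) → (81.8895,134.9016) → (108.3426,16.8112). Open path.

**Shape 2** — `<polygon>` closed polygon, stroke `#000000` → cut (S873, F930). Machine vertices: (178.4357,143.0011) → (61.0319,111.1182) → (6.7712,57.3251) → (59.1508,62.0618) → (27.7207,17.5884) → (58.6053,111.1189) → (178.4357,143.0011). Closed: final G1 returns to the first vertex.

**Shape 3** — `<polygon>` regular polygon, stroke `#ff8800` → engrave (S283, F3406). Machine vertices: (44.9073,107.0621) → (31.3920,105.4331) → (36.7389,117.9521) → (44.9073,107.0621). Closed: final G1 returns to the first vertex.

**Shape 4** — `<path>` quadratic bezier, stroke `#000000` → cut (S873, F930). Control points (SVG): P0=(183.6667,67.6311), P1=(117.7066,131.8837), P2=(49.4135,130.6917); sampled at t=k/5. Machine vertices: (183.6667,97.4738) → (157.1893,74.3905) → (130.5253,56.5429) → (103.6747,43.9307) → (76.6374,36.5542) → (49.4135,34.4132). Open path.

**Shape 5** — `<path>` cubic bezier, stroke `#ff0000` → score (S542, F1712). Control points (SVG): P0=(182.4154,70.6449), P1=(170.7146,68.7528), P2=(121.1244,97.2185), P3=(94.8110,99.2599); sampled at t=k/5. Machine vertices: (182.4154,94.4600) → (171.3375,92.4066) → (154.1022,85.7928) → (133.6453,77.3443) → (112.9029,69.7865) → (94.8110,65.8450). Open path.

**Shape 6** — `<rect>` rectangle, stroke `#ff0000` → score (S542, F1712). Machine vertices: (46.4034,147.1420) → (64.4517,147.1420) → (64.4517,135.5743) → (46.4034,135.5743) → (46.4034,147.1420). Closed: final G1 returns to the first vertex.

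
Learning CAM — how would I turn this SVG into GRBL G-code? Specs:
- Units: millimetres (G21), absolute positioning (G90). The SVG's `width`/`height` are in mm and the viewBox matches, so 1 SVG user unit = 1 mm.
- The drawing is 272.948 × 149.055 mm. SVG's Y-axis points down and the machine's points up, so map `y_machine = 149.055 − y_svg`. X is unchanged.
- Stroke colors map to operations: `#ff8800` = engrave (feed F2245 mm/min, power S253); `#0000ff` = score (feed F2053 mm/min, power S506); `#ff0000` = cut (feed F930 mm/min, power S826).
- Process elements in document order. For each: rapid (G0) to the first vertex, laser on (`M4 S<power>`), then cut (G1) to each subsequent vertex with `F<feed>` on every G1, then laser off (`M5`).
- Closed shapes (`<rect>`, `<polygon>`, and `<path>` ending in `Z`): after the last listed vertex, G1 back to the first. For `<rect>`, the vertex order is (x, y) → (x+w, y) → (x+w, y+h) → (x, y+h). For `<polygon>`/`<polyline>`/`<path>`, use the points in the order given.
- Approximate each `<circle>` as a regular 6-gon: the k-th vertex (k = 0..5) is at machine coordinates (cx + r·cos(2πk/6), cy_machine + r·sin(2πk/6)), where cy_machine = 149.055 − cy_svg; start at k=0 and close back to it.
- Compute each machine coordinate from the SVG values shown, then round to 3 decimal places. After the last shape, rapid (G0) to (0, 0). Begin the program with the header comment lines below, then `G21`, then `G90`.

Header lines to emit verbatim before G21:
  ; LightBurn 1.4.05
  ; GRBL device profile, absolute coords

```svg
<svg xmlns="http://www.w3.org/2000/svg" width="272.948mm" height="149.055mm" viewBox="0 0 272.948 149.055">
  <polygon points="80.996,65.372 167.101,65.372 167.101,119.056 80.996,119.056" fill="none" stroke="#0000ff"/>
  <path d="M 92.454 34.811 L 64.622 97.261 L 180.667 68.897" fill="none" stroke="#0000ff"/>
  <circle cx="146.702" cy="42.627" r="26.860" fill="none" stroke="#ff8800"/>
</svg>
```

; LightBurn 1.4.05
; GRBL device profile, absolute coords
G21
G90
G0 X80.996 Y83.683
M4 S506
G1 X167.101 Y83.683 F2053
G1 X167.101 Y29.999 F2053
G1 X80.996 Y29.999 F2053
G1 X80.996 Y83.683 F2053
M5
G0 X92.454 Y114.244
M4 S506
G1 X64.622 Y51.794 F2053
G1 X180.667 Y80.158 F2053
M5
G0 X173.562 Y106.428
M4 S253
G1 X160.132 Y129.689 F2245
G1 X133.272 Y129.689 F2245
G1 X119.842 Y106.428 F2245
G1 X133.272 Y83.167 F2245
G1 X160.132 Y83.167 F2245
G1 X173.562 Y106.428 F2245
M5
G0 X0.000 Y0.000

1 u = 1 mm; y_m = 149.055 − y.

[1] `<polygon>` rectangle, #0000ff→score S506 F2053: (80.996,83.683) → (167.101,83.683) → (167.101,29.999) → (80.996,29.999) → (80.996,83.683) (closed)

[2] `<path>` open polyline, #0000ff→score S506 F2053: (92.454,114.244) → (64.622,51.794) → (180.667,80.158)

[3] `<circle>` circle, #ff8800→engrave S253 F2245: (173.562,106.428) → (160.132,129.689) → (133.272,129.689) → (119.842,106.428) → (133.272,83.167) → (160.132,83.167) → (173.562,106.428) (closed)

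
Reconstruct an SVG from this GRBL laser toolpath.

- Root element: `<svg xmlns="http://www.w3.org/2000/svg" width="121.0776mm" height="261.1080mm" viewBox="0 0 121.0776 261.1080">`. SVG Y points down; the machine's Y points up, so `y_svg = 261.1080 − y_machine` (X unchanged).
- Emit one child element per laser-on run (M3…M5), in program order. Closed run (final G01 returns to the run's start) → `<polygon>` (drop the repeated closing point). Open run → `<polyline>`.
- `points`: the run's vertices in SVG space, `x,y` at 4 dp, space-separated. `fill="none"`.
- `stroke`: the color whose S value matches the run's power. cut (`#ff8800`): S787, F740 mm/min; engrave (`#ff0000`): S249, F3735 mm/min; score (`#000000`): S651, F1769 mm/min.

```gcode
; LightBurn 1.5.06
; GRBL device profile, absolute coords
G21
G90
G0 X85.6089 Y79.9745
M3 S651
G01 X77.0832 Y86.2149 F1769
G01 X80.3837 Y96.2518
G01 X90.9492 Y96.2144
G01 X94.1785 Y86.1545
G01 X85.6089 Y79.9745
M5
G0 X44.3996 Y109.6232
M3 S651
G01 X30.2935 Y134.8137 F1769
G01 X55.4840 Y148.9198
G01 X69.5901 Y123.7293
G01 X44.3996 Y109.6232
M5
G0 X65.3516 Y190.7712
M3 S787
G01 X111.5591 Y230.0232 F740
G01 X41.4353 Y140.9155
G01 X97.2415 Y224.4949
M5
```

<svg xmlns="http://www.w3.org/2000/svg" width="121.0776mm" height="261.1080mm" viewBox="0 0 121.0776 261.1080">
  <polygon points="85.6089,181.1335 77.0832,174.8931 80.3837,164.8562 90.9492,164.8936 94.1785,174.9535" fill="none" stroke="#000000"/>
  <polygon points="44.3996,151.4848 30.2935,126.2943 55.4840,112.1882 69.5901,137.3787" fill="none" stroke="#000000"/>
  <polyline points="65.3516,70.3368 111.5591,31.0848 41.4353,120.1925 97.2415,36.6131" fill="none" stroke="#ff8800"/>
</svg>

Each laser-on run becomes one SVG element. Flip Y back into SVG space with y_svg = 261.1080 − y_machine.

Run 1: the run's S651 means `#000000` (score). The run returns to its start, so emit a `<polygon>` with points (Y-flipped): 85.6089,181.1335 77.0832,174.8931 80.3837,164.8562 90.9492,164.8936 94.1785,174.9535.

Run 2: power S651 maps to stroke `#000000` (score). The run returns to its start, so emit a `<polygon>` with points (Y-flipped): 44.3996,151.4848 30.2935,126.2943 55.4840,112.1882 69.5901,137.3787.

Run 3: power S787 maps to stroke `#ff8800` (cut). The run is open, so emit a `<polyline>` with points (Y-flipped): 65.3516,70.3368 111.5591,31.0848 41.4353,120.1925 97.2415,36.6131.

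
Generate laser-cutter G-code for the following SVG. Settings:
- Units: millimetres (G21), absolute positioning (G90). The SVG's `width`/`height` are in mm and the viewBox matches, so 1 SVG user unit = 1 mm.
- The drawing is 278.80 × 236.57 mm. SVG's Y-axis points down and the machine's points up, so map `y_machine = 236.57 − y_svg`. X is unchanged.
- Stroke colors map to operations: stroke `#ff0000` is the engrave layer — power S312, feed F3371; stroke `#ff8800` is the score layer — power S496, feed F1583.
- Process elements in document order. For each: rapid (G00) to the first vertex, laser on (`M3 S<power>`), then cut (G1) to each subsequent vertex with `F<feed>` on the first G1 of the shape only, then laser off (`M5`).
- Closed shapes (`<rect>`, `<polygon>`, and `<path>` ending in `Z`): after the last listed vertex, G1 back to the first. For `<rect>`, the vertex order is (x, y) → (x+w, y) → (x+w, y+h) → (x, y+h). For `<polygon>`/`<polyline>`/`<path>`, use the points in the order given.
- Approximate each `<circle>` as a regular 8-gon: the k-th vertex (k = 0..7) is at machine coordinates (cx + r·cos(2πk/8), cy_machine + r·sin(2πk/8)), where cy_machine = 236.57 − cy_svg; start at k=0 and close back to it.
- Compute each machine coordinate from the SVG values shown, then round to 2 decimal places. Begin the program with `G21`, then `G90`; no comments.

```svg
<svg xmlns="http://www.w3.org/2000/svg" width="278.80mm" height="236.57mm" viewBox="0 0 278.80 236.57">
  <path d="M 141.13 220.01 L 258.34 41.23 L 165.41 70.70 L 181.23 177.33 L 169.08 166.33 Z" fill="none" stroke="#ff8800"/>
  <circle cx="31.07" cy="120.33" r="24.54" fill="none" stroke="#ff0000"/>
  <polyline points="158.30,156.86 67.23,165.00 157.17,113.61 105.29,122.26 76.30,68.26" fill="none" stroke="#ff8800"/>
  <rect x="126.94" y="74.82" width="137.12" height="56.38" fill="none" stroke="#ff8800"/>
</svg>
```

G21
G90
G00 X141.13 Y16.56
M3 S496
G1 X258.34 Y195.34 F1583
G1 X165.41 Y165.87
G1 X181.23 Y59.24
G1 X169.08 Y70.24
G1 X141.13 Y16.56
M5
G00 X55.61 Y116.24
M3 S312
G1 X48.42 Y133.59 F3371
G1 X31.07 Y140.78
G1 X13.72 Y133.59
G1 X6.53 Y116.24
G1 X13.72 Y98.89
G1 X31.07 Y91.70
G1 X48.42 Y98.89
G1 X55.61 Y116.24
M5
G00 X158.30 Y79.71
M3 S496
G1 X67.23 Y71.57 F1583
G1 X157.17 Y122.96
G1 X105.29 Y114.31
G1 X76.30 Y168.31
M5
G00 X126.94 Y161.75
M3 S496
G1 X264.06 Y161.75 F1583
G1 X264.06 Y105.37
G1 X126.94 Y105.37
G1 X126.94 Y161.75
M5

Since the viewBox matches the mm dimensions, user units are millimetres directly. The only transform is the Y-flip y_m = 236.57 − y_svg.

Shape 1 is a closed polygon drawn with `<path>`. Its stroke #ff8800 means score at S496, F1583. After flipping Y the toolpath is (141.13,16.56) → (258.34,195.34) → (165.41,165.87) → (181.23,59.24) → (169.08,70.24) → (141.13,16.56), returning to the start.

Shape 2 is a circle drawn with `<circle>`. Its stroke #ff0000 means engrave at S312, F3371. After flipping Y the toolpath is (55.61,116.24) → (48.42,133.59) → (31.07,140.78) → (13.72,133.59) → (6.53,116.24) → (13.72,98.89) → (31.07,91.70) → (48.42,98.89) → (55.61,116.24), returning to the start.

Shape 3 is a open polyline drawn with `<polyline>`. Its stroke #ff8800 means score at S496, F1583. After flipping Y the toolpath is (158.30,79.71) → (67.23,71.57) → (157.17,122.96) → (105.29,114.31) → (76.30,168.31).

Shape 4 is a rectangle drawn with `<rect>`. Its stroke #ff8800 means score at S496, F1583. After flipping Y the toolpath is (126.94,161.75) → (264.06,161.75) → (264.06,105.37) → (126.94,105.37) → (126.94,161.75), returning to the start.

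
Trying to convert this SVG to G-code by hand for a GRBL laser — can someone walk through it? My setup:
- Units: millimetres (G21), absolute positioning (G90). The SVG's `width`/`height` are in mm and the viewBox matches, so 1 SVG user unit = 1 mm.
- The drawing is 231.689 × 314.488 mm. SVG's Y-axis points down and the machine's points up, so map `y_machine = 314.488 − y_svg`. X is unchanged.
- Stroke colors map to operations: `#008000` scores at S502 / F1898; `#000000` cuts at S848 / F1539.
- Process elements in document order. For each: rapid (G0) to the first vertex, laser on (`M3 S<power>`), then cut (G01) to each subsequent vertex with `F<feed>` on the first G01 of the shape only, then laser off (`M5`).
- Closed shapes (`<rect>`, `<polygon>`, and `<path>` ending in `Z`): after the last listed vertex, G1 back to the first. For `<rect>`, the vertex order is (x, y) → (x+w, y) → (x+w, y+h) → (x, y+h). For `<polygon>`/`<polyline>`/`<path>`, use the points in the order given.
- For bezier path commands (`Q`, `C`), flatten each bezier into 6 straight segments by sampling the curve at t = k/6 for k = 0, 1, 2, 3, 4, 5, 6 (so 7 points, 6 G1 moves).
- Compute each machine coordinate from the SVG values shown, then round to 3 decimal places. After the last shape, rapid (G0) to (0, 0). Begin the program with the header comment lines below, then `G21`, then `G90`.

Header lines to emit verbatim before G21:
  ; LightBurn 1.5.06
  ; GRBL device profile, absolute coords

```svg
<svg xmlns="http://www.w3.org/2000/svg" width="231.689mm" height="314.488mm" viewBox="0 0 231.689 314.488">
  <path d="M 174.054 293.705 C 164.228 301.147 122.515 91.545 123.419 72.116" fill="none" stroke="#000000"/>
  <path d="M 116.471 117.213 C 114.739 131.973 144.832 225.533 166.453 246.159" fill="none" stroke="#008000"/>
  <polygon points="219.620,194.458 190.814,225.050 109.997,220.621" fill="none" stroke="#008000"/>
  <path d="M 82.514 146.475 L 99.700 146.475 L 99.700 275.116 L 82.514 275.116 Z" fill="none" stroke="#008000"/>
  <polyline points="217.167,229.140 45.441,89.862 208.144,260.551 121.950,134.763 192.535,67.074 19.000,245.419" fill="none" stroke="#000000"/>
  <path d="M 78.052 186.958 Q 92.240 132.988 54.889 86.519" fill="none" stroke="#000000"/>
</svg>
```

; LightBurn 1.5.06
; GRBL device profile, absolute coords
G21
G90
G0 X174.054 Y20.783
M3 S848
G01 X166.829 Y33.264 F1539
G01 X156.358 Y70.607
G01 X144.713 Y121.501
G01 X133.961 Y174.634
G01 X126.173 Y218.695
G01 X123.419 Y242.372
M5
G0 X116.471 Y197.275
M3 S502
G01 X118.071 Y184.031 F1898
G01 X123.855 Y161.868
G01 X132.705 Y135.002
G01 X143.500 Y107.647
G01 X155.123 Y84.017
G01 X166.453 Y68.329
M5
G0 X219.620 Y120.030
M3 S502
G01 X190.814 Y89.438 F1898
G01 X109.997 Y93.867
G01 X219.620 Y120.030
M5
G0 X82.514 Y168.013
M3 S502
G01 X99.700 Y168.013 F1898
G01 X99.700 Y39.372
G01 X82.514 Y39.372
G01 X82.514 Y168.013
M5
G0 X217.167 Y85.348
M3 S848
G01 X45.441 Y224.626 F1539
G01 X208.144 Y53.937
G01 X121.950 Y179.725
G01 X192.535 Y247.414
G01 X19.000 Y69.069
M5
G0 X78.052 Y127.530
M3 S848
G01 X81.350 Y145.312 F1539
G01 X81.784 Y162.677
G01 X79.355 Y179.625
G01 X74.063 Y196.156
G01 X65.908 Y212.271
G01 X54.889 Y227.969
M5
G0 X0.000 Y0.000

1 u = 1 mm; y_m = 314.488 − y.

[1] `<path>` cubic bezier, #000000→cut S848 F1539: (174.054,20.783) → (166.829,33.264) → (156.358,70.607) → (144.713,121.501) → (133.961,174.634) → (126.173,218.695) → (123.419,242.372)

[2] `<path>` cubic bezier, #008000→score S502 F1898: (116.471,197.275) → (118.071,184.031) → (123.855,161.868) → (132.705,135.002) → (143.500,107.647) → (155.123,84.017) → (166.453,68.329)

[3] `<polygon>` closed polygon, #008000→score S502 F1898: (219.620,120.030) → (190.814,89.438) → (109.997,93.867) → (219.620,120.030) (closed)

[4] `<path>` rectangle, #008000→score S502 F1898: (82.514,168.013) → (99.700,168.013) → (99.700,39.372) → (82.514,39.372) → (82.514,168.013) (closed)

[5] `<polyline>` open polyline, #000000→cut S848 F1539: (217.167,85.348) → (45.441,224.626) → (208.144,53.937) → (121.950,179.725) → (192.535,247.414) → (19.000,69.069)

[6] `<path>` quadratic bezier, #000000→cut S848 F1539: (78.052,127.530) → (81.350,145.312) → (81.784,162.677) → (79.355,179.625) → (74.063,196.156) → (65.908,212.271) → (54.889,227.969)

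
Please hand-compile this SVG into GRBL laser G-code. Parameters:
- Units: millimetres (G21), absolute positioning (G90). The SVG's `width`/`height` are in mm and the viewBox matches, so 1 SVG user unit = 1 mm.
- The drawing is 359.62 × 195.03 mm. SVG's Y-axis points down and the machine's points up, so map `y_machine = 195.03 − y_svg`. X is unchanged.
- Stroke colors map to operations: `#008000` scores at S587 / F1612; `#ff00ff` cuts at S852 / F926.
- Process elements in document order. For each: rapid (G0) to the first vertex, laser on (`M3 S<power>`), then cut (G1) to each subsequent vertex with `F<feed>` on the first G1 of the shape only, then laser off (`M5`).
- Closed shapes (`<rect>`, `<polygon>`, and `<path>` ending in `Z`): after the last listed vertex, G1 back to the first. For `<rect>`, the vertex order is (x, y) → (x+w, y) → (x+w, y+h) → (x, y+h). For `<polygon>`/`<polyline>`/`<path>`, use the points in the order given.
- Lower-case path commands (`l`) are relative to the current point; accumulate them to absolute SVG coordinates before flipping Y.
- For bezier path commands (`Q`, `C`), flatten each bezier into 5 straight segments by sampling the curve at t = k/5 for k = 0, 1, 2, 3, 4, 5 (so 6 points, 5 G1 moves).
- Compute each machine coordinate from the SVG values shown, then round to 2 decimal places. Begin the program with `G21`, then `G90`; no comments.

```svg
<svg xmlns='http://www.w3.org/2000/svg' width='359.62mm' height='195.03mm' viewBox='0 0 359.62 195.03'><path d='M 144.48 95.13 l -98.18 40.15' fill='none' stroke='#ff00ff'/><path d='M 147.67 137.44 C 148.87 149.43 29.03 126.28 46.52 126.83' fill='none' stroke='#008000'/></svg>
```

G21
G90
G0 X144.48 Y99.90
M3 S852
G1 X46.30 Y59.75 F926
M5
G0 X147.67 Y57.59
M3 S587
G1 X135.93 Y54.14 F1612
G1 X107.55 Y56.30
G1 X74.91 Y61.25
G1 X50.44 Y66.16
G1 X46.52 Y68.20
M5

Since the viewBox matches the mm dimensions, user units are millimetres directly. The only transform is the Y-flip y_m = 195.03 − y_svg.

Shape 1 is a line segment drawn with `<path>`. Its stroke #ff00ff means cut at S852, F926. After flipping Y the toolpath is (144.48,99.90) → (46.30,59.75).

Shape 2 is a cubic bezier drawn with `<path>`. Its stroke #008000 means score at S587, F1612. After flipping Y the toolpath is (147.67,57.59) → (135.93,54.14) → (107.55,56.30) → (74.91,61.25) → (50.44,66.16) → (46.52,68.20).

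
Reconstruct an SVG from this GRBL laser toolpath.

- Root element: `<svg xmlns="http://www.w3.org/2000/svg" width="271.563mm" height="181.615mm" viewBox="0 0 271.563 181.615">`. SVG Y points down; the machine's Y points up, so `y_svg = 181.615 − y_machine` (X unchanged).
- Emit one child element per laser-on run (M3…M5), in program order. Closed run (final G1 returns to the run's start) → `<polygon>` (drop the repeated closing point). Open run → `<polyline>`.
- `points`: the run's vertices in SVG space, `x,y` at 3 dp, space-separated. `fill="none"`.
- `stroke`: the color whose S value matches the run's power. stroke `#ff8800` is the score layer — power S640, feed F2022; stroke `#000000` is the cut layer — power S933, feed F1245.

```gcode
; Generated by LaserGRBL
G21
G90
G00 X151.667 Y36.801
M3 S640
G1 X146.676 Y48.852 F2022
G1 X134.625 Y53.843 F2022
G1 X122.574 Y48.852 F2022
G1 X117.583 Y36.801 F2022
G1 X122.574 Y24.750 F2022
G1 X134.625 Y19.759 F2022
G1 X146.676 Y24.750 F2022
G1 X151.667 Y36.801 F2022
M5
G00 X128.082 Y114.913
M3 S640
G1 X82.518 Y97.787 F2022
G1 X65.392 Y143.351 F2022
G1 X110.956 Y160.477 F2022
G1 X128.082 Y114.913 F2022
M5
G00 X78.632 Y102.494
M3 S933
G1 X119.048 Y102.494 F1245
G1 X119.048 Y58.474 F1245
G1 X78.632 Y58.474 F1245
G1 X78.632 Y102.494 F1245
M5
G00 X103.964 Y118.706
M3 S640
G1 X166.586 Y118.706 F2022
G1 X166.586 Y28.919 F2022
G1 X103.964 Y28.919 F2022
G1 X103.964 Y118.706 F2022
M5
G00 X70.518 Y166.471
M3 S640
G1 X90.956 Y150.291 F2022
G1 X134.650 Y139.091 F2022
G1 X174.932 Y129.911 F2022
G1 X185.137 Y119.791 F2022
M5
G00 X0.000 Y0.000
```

<svg xmlns="http://www.w3.org/2000/svg" width="271.563mm" height="181.615mm" viewBox="0 0 271.563 181.615">
  <polygon points="151.667,144.814 146.676,132.763 134.625,127.772 122.574,132.763 117.583,144.814 122.574,156.865 134.625,161.856 146.676,156.865" fill="none" stroke="#ff8800"/>
  <polygon points="128.082,66.702 82.518,83.828 65.392,38.264 110.956,21.138" fill="none" stroke="#ff8800"/>
  <polygon points="78.632,79.121 119.048,79.121 119.048,123.141 78.632,123.141" fill="none" stroke="#000000"/>
  <polygon points="103.964,62.909 166.586,62.909 166.586,152.696 103.964,152.696" fill="none" stroke="#ff8800"/>
  <polyline points="70.518,15.144 90.956,31.324 134.650,42.524 174.932,51.704 185.137,61.824" fill="none" stroke="#ff8800"/>
</svg>

y_svg = 181.615 − y_m.

[1] S640→`#ff8800` (score); closed run; points: 151.667,144.814 146.676,132.763 134.625,127.772 122.574,132.763 117.583,144.814 122.574,156.865 134.625,161.856 146.676,156.865

[2] S640→`#ff8800` (score); closed run; points: 128.082,66.702 82.518,83.828 65.392,38.264 110.956,21.138

[3] S933→`#000000` (cut); closed run; points: 78.632,79.121 119.048,79.121 119.048,123.141 78.632,123.141

[4] S640→`#ff8800` (score); closed run; points: 103.964,62.909 166.586,62.909 166.586,152.696 103.964,152.696

[5] S640→`#ff8800` (score); open run; points: 70.518,15.144 90.956,31.324 134.650,42.524 174.932,51.704 185.137,61.824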